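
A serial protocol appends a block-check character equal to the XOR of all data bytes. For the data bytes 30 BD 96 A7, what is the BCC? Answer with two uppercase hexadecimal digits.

BC

XOR the bytes together:
  start with 0x30
  0x30 ⊕ 0xBD = 0x8D
  0x8D ⊕ 0x96 = 0x1B
  0x1B ⊕ 0xA7 = 0xBC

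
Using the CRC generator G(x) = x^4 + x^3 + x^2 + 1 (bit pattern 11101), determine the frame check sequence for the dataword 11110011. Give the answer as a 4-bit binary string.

1001

Append 4 zeros: 111100110000. Divide by 11101 (XOR where the leading bit is 1):
  pos 0: 11110 XOR 11101 = 00011
  pos 3: 11011 XOR 11101 = 00110
  pos 5: 11000 XOR 11101 = 00101
  pos 7: 10100 XOR 11101 = 01001
Remainder (last 4 bits) = 1001. This is the CRC / FCS.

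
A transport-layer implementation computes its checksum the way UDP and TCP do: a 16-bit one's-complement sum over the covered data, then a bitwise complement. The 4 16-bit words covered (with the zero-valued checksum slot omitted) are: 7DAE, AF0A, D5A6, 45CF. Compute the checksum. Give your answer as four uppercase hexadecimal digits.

B7D0

One's-complement addition (fold any carry out of bit 15 back into bit 0):
  0x7DAE + 0xAF0A = 0x12CB8 → wrap carry → 0x2CB9
  0x2CB9 + 0xD5A6 = 0x1025F → wrap carry → 0x0260
  0x0260 + 0x45CF = 0x0482F
One's-complement sum = 0x482F.
Checksum = ~0x482F & 0xFFFF = 0xB7D0.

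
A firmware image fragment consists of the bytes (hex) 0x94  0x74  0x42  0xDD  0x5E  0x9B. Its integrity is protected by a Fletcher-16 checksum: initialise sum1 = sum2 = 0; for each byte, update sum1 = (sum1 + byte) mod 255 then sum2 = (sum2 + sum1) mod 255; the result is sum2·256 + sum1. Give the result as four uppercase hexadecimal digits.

BC23

Running sums (mod 255):
  after byte 0 (0x94): sum1=148, sum2=148
  after byte 1 (0x74): sum1=9, sum2=157
  after byte 2 (0x42): sum1=75, sum2=232
  after byte 3 (0xDD): sum1=41, sum2=18
  after byte 4 (0x5E): sum1=135, sum2=153
  after byte 5 (0x9B): sum1=35, sum2=188
Checksum = sum2·256 + sum1 = 188·256 + 35 = 48163 = 0xBC23.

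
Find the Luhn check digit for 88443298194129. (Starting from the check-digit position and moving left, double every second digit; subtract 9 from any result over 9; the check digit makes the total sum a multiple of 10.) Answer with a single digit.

Partial digits right→left: 9 2 1 4 9 1 8 9 2 3 4 4 8 8
Double every second digit counting from the check-digit position (so the 1st, 3rd, 5th, ... of the partial from the right).
  doubled (with −9 where >9): 9 2 9 7 4 8 7 → sum 46
  kept as-is: 2 4 1 9 3 4 8 → sum 31
Total = 46 + 31 = 77.
Check digit = (10 − (77 mod 10)) mod 10 = 3.

3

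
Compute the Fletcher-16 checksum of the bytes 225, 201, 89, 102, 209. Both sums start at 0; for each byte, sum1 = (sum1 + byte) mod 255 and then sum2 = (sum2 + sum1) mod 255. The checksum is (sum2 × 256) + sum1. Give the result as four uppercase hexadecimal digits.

3B3D

Running sums (mod 255):
  after byte 0 (225): sum1=225, sum2=225
  after byte 1 (201): sum1=171, sum2=141
  after byte 2 (89): sum1=5, sum2=146
  after byte 3 (102): sum1=107, sum2=253
  after byte 4 (209): sum1=61, sum2=59
Checksum = sum2·256 + sum1 = 59·256 + 61 = 15165 = 0x3B3D.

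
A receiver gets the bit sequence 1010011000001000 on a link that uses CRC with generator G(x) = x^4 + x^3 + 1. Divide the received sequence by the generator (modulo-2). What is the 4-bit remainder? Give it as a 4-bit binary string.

0000

Modulo-2 division of 1010011000001000 by 11001:
  pos 0: 10100 XOR 11001 = 01101
  pos 1: 11011 XOR 11001 = 00010
  pos 4: 10100 XOR 11001 = 01101
  pos 5: 11010 XOR 11001 = 00011
  pos 8: 11001 XOR 11001 = 00000
Remainder = 0000 (zero — the frame passes the CRC check).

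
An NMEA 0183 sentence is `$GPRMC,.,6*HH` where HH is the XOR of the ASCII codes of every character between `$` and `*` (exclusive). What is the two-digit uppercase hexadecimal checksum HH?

53

XOR the ASCII codes of the payload characters:
  'G' = 0x47 → acc = 0x47
  'P' = 0x50 → acc = 0x17
  'R' = 0x52 → acc = 0x45
  'M' = 0x4D → acc = 0x08
  'C' = 0x43 → acc = 0x4B
  ',' = 0x2C → acc = 0x67
  '.' = 0x2E → acc = 0x49
  ',' = 0x2C → acc = 0x65
  '6' = 0x36 → acc = 0x53
Checksum = 0x53.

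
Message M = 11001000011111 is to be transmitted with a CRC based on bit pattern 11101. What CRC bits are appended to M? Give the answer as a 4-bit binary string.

0101

Append 4 zeros: 110010000111110000. Divide by 11101 (XOR where the leading bit is 1):
  pos 0: 11001 XOR 11101 = 00100
  pos 2: 10000 XOR 11101 = 01101
  pos 3: 11010 XOR 11101 = 00111
  pos 5: 11101 XOR 11101 = 00000
  pos 10: 11110 XOR 11101 = 00011
  pos 13: 11000 XOR 11101 = 00101
Remainder (last 4 bits) = 0101. This is the CRC / FCS.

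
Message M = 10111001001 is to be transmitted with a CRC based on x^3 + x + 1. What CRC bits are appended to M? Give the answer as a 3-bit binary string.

Append 3 zeros: 10111001001000. Divide by 1011 (XOR where the leading bit is 1):
  pos 0: 1011 XOR 1011 = 0000
  pos 4: 1001 XOR 1011 = 0010
  pos 6: 1000 XOR 1011 = 0011
  pos 8: 1110 XOR 1011 = 0101
  pos 9: 1010 XOR 1011 = 0001
Remainder (last 3 bits) = 010. This is the CRC / FCS.

010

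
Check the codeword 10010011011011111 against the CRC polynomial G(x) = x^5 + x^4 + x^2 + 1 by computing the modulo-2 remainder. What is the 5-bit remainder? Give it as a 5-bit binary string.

11010

Modulo-2 division of 10010011011011111 by 110101:
  pos 0: 100100 XOR 110101 = 010001
  pos 1: 100011 XOR 110101 = 010110
  pos 2: 101101 XOR 110101 = 011000
  pos 3: 110000 XOR 110101 = 000101
  pos 6: 101110 XOR 110101 = 011011
  pos 7: 110111 XOR 110101 = 000010
  pos 11: 101111 XOR 110101 = 011010
Remainder = 11010 (nonzero — an error is detected).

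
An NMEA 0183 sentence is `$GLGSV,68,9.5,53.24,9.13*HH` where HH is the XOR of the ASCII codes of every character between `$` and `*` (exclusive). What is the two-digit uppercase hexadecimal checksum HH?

5E

XOR the ASCII codes of the payload characters:
  'G' = 0x47 → acc = 0x47
  'L' = 0x4C → acc = 0x0B
  'G' = 0x47 → acc = 0x4C
  'S' = 0x53 → acc = 0x1F
  'V' = 0x56 → acc = 0x49
  ',' = 0x2C → acc = 0x65
  '6' = 0x36 → acc = 0x53
  '8' = 0x38 → acc = 0x6B
  ',' = 0x2C → acc = 0x47
  '9' = 0x39 → acc = 0x7E
  '.' = 0x2E → acc = 0x50
  '5' = 0x35 → acc = 0x65
  ',' = 0x2C → acc = 0x49
  '5' = 0x35 → acc = 0x7C
  '3' = 0x33 → acc = 0x4F
  '.' = 0x2E → acc = 0x61
  '2' = 0x32 → acc = 0x53
  '4' = 0x34 → acc = 0x67
  ',' = 0x2C → acc = 0x4B
  '9' = 0x39 → acc = 0x72
  '.' = 0x2E → acc = 0x5C
  '1' = 0x31 → acc = 0x6D
  '3' = 0x33 → acc = 0x5E
Checksum = 0x5E.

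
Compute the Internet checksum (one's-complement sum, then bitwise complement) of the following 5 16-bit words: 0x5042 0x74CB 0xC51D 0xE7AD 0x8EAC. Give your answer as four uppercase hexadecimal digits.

One's-complement addition (fold any carry out of bit 15 back into bit 0):
  0x5042 + 0x74CB = 0x0C50D
  0xC50D + 0xC51D = 0x18A2A → wrap carry → 0x8A2B
  0x8A2B + 0xE7AD = 0x171D8 → wrap carry → 0x71D9
  0x71D9 + 0x8EAC = 0x10085 → wrap carry → 0x0086
One's-complement sum = 0x0086.
Checksum = ~0x0086 & 0xFFFF = 0xFF79.

FF79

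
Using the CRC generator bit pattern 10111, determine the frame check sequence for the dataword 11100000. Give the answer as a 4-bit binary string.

1011

Append 4 zeros: 111000000000. Divide by 10111 (XOR where the leading bit is 1):
  pos 0: 11100 XOR 10111 = 01011
  pos 1: 10110 XOR 10111 = 00001
  pos 5: 10000 XOR 10111 = 00111
  pos 7: 11100 XOR 10111 = 01011
Remainder (last 4 bits) = 1011. This is the CRC / FCS.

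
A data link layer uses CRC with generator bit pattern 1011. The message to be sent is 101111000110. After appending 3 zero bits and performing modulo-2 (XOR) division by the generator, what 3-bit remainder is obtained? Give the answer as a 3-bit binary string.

Append 3 zeros: 101111000110000. Divide by 1011 (XOR where the leading bit is 1):
  pos 0: 1011 XOR 1011 = 0000
  pos 4: 1100 XOR 1011 = 0111
  pos 5: 1110 XOR 1011 = 0101
  pos 6: 1011 XOR 1011 = 0000
  pos 10: 1000 XOR 1011 = 0011
Remainder (last 3 bits) = 110. This is the CRC / FCS.

110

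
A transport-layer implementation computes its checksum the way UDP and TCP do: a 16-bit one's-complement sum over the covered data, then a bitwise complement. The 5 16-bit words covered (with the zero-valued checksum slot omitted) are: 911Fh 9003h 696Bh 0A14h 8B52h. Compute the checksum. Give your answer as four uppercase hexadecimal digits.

One's-complement addition (fold any carry out of bit 15 back into bit 0):
  0x911F + 0x9003 = 0x12122 → wrap carry → 0x2123
  0x2123 + 0x696B = 0x08A8E
  0x8A8E + 0x0A14 = 0x094A2
  0x94A2 + 0x8B52 = 0x11FF4 → wrap carry → 0x1FF5
One's-complement sum = 0x1FF5.
Checksum = ~0x1FF5 & 0xFFFF = 0xE00A.

E00A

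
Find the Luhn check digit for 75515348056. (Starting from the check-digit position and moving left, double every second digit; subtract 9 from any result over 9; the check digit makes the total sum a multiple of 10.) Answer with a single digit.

Partial digits right→left: 6 5 0 8 4 3 5 1 5 5 7
Double every second digit counting from the check-digit position (so the 1st, 3rd, 5th, ... of the partial from the right).
  doubled (with −9 where >9): 3 0 8 1 1 5 → sum 18
  kept as-is: 5 8 3 1 5 → sum 22
Total = 18 + 22 = 40.
Check digit = (10 − (40 mod 10)) mod 10 = 0.

0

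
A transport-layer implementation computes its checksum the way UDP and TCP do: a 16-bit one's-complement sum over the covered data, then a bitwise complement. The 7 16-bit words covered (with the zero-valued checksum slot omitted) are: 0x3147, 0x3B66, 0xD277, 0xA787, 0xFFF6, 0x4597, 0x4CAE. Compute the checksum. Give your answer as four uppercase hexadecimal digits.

8716

One's-complement addition (fold any carry out of bit 15 back into bit 0):
  0x3147 + 0x3B66 = 0x06CAD
  0x6CAD + 0xD277 = 0x13F24 → wrap carry → 0x3F25
  0x3F25 + 0xA787 = 0x0E6AC
  0xE6AC + 0xFFF6 = 0x1E6A2 → wrap carry → 0xE6A3
  0xE6A3 + 0x4597 = 0x12C3A → wrap carry → 0x2C3B
  0x2C3B + 0x4CAE = 0x078E9
One's-complement sum = 0x78E9.
Checksum = ~0x78E9 & 0xFFFF = 0x8716.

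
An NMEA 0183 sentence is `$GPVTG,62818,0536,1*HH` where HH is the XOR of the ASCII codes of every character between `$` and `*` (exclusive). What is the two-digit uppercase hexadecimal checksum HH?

XOR the ASCII codes of the payload characters:
  'G' = 0x47 → acc = 0x47
  'P' = 0x50 → acc = 0x17
  'V' = 0x56 → acc = 0x41
  'T' = 0x54 → acc = 0x15
  'G' = 0x47 → acc = 0x52
  ',' = 0x2C → acc = 0x7E
  '6' = 0x36 → acc = 0x48
  '2' = 0x32 → acc = 0x7A
  '8' = 0x38 → acc = 0x42
  '1' = 0x31 → acc = 0x73
  '8' = 0x38 → acc = 0x4B
  ',' = 0x2C → acc = 0x67
  '0' = 0x30 → acc = 0x57
  '5' = 0x35 → acc = 0x62
  '3' = 0x33 → acc = 0x51
  '6' = 0x36 → acc = 0x67
  ',' = 0x2C → acc = 0x4B
  '1' = 0x31 → acc = 0x7A
Checksum = 0x7A.

7A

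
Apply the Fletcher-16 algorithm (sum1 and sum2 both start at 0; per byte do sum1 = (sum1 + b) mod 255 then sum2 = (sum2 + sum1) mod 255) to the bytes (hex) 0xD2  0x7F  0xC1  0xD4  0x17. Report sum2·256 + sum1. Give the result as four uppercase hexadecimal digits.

2200

Running sums (mod 255):
  after byte 0 (0xD2): sum1=210, sum2=210
  after byte 1 (0x7F): sum1=82, sum2=37
  after byte 2 (0xC1): sum1=20, sum2=57
  after byte 3 (0xD4): sum1=232, sum2=34
  after byte 4 (0x17): sum1=0, sum2=34
Checksum = sum2·256 + sum1 = 34·256 + 0 = 8704 = 0x2200.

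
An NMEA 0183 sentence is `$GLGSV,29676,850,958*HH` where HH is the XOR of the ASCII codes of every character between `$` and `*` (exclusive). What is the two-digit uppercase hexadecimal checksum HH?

50

XOR the ASCII codes of the payload characters:
  'G' = 0x47 → acc = 0x47
  'L' = 0x4C → acc = 0x0B
  'G' = 0x47 → acc = 0x4C
  'S' = 0x53 → acc = 0x1F
  'V' = 0x56 → acc = 0x49
  ',' = 0x2C → acc = 0x65
  '2' = 0x32 → acc = 0x57
  '9' = 0x39 → acc = 0x6E
  '6' = 0x36 → acc = 0x58
  '7' = 0x37 → acc = 0x6F
  '6' = 0x36 → acc = 0x59
  ',' = 0x2C → acc = 0x75
  '8' = 0x38 → acc = 0x4D
  '5' = 0x35 → acc = 0x78
  '0' = 0x30 → acc = 0x48
  ',' = 0x2C → acc = 0x64
  '9' = 0x39 → acc = 0x5D
  '5' = 0x35 → acc = 0x68
  '8' = 0x38 → acc = 0x50
Checksum = 0x50.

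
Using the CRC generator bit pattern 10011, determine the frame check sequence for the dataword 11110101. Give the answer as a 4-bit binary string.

1001

Append 4 zeros: 111101010000. Divide by 10011 (XOR where the leading bit is 1):
  pos 0: 11110 XOR 10011 = 01101
  pos 1: 11011 XOR 10011 = 01000
  pos 2: 10000 XOR 10011 = 00011
  pos 5: 11100 XOR 10011 = 01111
  pos 6: 11110 XOR 10011 = 01101
  pos 7: 11010 XOR 10011 = 01001
Remainder (last 4 bits) = 1001. This is the CRC / FCS.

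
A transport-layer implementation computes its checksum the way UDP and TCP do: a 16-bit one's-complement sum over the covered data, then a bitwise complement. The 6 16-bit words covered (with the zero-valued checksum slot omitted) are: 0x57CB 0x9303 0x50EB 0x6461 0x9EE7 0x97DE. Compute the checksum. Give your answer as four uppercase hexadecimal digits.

One's-complement addition (fold any carry out of bit 15 back into bit 0):
  0x57CB + 0x9303 = 0x0EACE
  0xEACE + 0x50EB = 0x13BB9 → wrap carry → 0x3BBA
  0x3BBA + 0x6461 = 0x0A01B
  0xA01B + 0x9EE7 = 0x13F02 → wrap carry → 0x3F03
  0x3F03 + 0x97DE = 0x0D6E1
One's-complement sum = 0xD6E1.
Checksum = ~0xD6E1 & 0xFFFF = 0x291E.

291E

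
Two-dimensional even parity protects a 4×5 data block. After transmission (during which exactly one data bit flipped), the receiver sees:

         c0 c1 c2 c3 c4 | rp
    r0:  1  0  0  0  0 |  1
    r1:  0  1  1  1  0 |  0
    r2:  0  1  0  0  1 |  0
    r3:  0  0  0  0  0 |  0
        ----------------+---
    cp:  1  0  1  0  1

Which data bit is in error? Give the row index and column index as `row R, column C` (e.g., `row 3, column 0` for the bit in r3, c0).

Recompute each row's even parity and compare to rp:
  r0: data parity 1, sent rp 1 → ok
  r1: data parity 1, sent rp 0 → mismatch
  r2: data parity 0, sent rp 0 → ok
  r3: data parity 0, sent rp 0 → ok
Recompute each column's even parity and compare to cp:
  c0: data parity 1, sent cp 1 → ok
  c1: data parity 0, sent cp 0 → ok
  c2: data parity 1, sent cp 1 → ok
  c3: data parity 1, sent cp 0 → mismatch
  c4: data parity 1, sent cp 1 → ok
Exactly one row (r1) and one column (c3) fail → the flipped bit is at their intersection.

row 1, column 3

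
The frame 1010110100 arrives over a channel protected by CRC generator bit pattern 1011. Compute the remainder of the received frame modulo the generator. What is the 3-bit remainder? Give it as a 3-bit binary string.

000

Modulo-2 division of 1010110100 by 1011:
  pos 0: 1010 XOR 1011 = 0001
  pos 3: 1110 XOR 1011 = 0101
  pos 4: 1011 XOR 1011 = 0000
Remainder = 000 (zero — the frame passes the CRC check).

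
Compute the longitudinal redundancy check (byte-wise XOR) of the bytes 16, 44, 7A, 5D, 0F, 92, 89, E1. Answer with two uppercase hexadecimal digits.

XOR the bytes together:
  start with 0x16
  0x16 ⊕ 0x44 = 0x52
  0x52 ⊕ 0x7A = 0x28
  0x28 ⊕ 0x5D = 0x75
  0x75 ⊕ 0x0F = 0x7A
  0x7A ⊕ 0x92 = 0xE8
  0xE8 ⊕ 0x89 = 0x61
  0x61 ⊕ 0xE1 = 0x80

80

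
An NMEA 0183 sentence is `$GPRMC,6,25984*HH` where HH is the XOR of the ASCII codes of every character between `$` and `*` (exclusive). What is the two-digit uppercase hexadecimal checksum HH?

4F

XOR the ASCII codes of the payload characters:
  'G' = 0x47 → acc = 0x47
  'P' = 0x50 → acc = 0x17
  'R' = 0x52 → acc = 0x45
  'M' = 0x4D → acc = 0x08
  'C' = 0x43 → acc = 0x4B
  ',' = 0x2C → acc = 0x67
  '6' = 0x36 → acc = 0x51
  ',' = 0x2C → acc = 0x7D
  '2' = 0x32 → acc = 0x4F
  '5' = 0x35 → acc = 0x7A
  '9' = 0x39 → acc = 0x43
  '8' = 0x38 → acc = 0x7B
  '4' = 0x34 → acc = 0x4F
Checksum = 0x4F.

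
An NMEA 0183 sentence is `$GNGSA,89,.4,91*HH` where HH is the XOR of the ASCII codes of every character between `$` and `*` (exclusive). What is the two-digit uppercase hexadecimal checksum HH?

XOR the ASCII codes of the payload characters:
  'G' = 0x47 → acc = 0x47
  'N' = 0x4E → acc = 0x09
  'G' = 0x47 → acc = 0x4E
  'S' = 0x53 → acc = 0x1D
  'A' = 0x41 → acc = 0x5C
  ',' = 0x2C → acc = 0x70
  '8' = 0x38 → acc = 0x48
  '9' = 0x39 → acc = 0x71
  ',' = 0x2C → acc = 0x5D
  '.' = 0x2E → acc = 0x73
  '4' = 0x34 → acc = 0x47
  ',' = 0x2C → acc = 0x6B
  '9' = 0x39 → acc = 0x52
  '1' = 0x31 → acc = 0x63
Checksum = 0x63.

63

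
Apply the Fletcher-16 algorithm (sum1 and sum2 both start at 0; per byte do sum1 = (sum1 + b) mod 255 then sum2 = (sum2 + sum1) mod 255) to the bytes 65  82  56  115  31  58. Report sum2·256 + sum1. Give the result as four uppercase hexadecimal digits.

Running sums (mod 255):
  after byte 0 (65): sum1=65, sum2=65
  after byte 1 (82): sum1=147, sum2=212
  after byte 2 (56): sum1=203, sum2=160
  after byte 3 (115): sum1=63, sum2=223
  after byte 4 (31): sum1=94, sum2=62
  after byte 5 (58): sum1=152, sum2=214
Checksum = sum2·256 + sum1 = 214·256 + 152 = 54936 = 0xD698.

D698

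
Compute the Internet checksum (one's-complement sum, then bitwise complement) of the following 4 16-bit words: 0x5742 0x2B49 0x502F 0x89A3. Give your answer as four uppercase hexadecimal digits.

A3A1

One's-complement addition (fold any carry out of bit 15 back into bit 0):
  0x5742 + 0x2B49 = 0x0828B
  0x828B + 0x502F = 0x0D2BA
  0xD2BA + 0x89A3 = 0x15C5D → wrap carry → 0x5C5E
One's-complement sum = 0x5C5E.
Checksum = ~0x5C5E & 0xFFFF = 0xA3A1.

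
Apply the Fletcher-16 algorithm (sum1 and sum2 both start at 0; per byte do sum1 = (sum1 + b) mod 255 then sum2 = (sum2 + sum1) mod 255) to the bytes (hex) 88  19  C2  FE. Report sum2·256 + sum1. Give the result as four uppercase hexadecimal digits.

Running sums (mod 255):
  after byte 0 (88): sum1=136, sum2=136
  after byte 1 (19): sum1=161, sum2=42
  after byte 2 (C2): sum1=100, sum2=142
  after byte 3 (FE): sum1=99, sum2=241
Checksum = sum2·256 + sum1 = 241·256 + 99 = 61795 = 0xF163.

F163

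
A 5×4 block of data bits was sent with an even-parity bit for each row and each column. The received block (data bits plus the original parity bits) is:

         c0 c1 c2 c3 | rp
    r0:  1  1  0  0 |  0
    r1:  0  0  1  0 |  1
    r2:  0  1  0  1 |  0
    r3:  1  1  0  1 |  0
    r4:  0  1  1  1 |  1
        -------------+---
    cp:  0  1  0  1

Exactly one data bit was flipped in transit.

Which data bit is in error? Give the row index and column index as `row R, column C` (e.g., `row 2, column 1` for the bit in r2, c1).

row 3, column 1

Recompute each row's even parity and compare to rp:
  r0: data parity 0, sent rp 0 → ok
  r1: data parity 1, sent rp 1 → ok
  r2: data parity 0, sent rp 0 → ok
  r3: data parity 1, sent rp 0 → mismatch
  r4: data parity 1, sent rp 1 → ok
Recompute each column's even parity and compare to cp:
  c0: data parity 0, sent cp 0 → ok
  c1: data parity 0, sent cp 1 → mismatch
  c2: data parity 0, sent cp 0 → ok
  c3: data parity 1, sent cp 1 → ok
Exactly one row (r3) and one column (c1) fail → the flipped bit is at their intersection.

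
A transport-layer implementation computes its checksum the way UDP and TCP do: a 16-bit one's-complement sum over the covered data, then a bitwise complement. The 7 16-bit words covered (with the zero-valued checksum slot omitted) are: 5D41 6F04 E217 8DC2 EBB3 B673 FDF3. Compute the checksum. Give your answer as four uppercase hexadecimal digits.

One's-complement addition (fold any carry out of bit 15 back into bit 0):
  0x5D41 + 0x6F04 = 0x0CC45
  0xCC45 + 0xE217 = 0x1AE5C → wrap carry → 0xAE5D
  0xAE5D + 0x8DC2 = 0x13C1F → wrap carry → 0x3C20
  0x3C20 + 0xEBB3 = 0x127D3 → wrap carry → 0x27D4
  0x27D4 + 0xB673 = 0x0DE47
  0xDE47 + 0xFDF3 = 0x1DC3A → wrap carry → 0xDC3B
One's-complement sum = 0xDC3B.
Checksum = ~0xDC3B & 0xFFFF = 0x23C4.

23C4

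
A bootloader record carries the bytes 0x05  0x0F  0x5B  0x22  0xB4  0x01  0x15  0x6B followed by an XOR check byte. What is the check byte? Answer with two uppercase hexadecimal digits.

XOR the bytes together:
  start with 0x05
  0x05 ⊕ 0x0F = 0x0A
  0x0A ⊕ 0x5B = 0x51
  0x51 ⊕ 0x22 = 0x73
  0x73 ⊕ 0xB4 = 0xC7
  0xC7 ⊕ 0x01 = 0xC6
  0xC6 ⊕ 0x15 = 0xD3
  0xD3 ⊕ 0x6B = 0xB8

B8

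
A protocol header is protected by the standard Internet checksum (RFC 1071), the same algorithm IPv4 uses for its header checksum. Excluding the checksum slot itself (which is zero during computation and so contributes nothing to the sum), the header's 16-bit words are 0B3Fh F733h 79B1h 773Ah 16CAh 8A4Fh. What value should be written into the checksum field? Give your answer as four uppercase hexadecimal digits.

One's-complement addition (fold any carry out of bit 15 back into bit 0):
  0x0B3F + 0xF733 = 0x10272 → wrap carry → 0x0273
  0x0273 + 0x79B1 = 0x07C24
  0x7C24 + 0x773A = 0x0F35E
  0xF35E + 0x16CA = 0x10A28 → wrap carry → 0x0A29
  0x0A29 + 0x8A4F = 0x09478
One's-complement sum = 0x9478.
Checksum = ~0x9478 & 0xFFFF = 0x6B87.

6B87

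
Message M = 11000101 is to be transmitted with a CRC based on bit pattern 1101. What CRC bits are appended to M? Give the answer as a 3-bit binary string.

111

Append 3 zeros: 11000101000. Divide by 1101 (XOR where the leading bit is 1):
  pos 0: 1100 XOR 1101 = 0001
  pos 3: 1010 XOR 1101 = 0111
  pos 4: 1111 XOR 1101 = 0010
  pos 6: 1000 XOR 1101 = 0101
  pos 7: 1010 XOR 1101 = 0111
Remainder (last 3 bits) = 111. This is the CRC / FCS.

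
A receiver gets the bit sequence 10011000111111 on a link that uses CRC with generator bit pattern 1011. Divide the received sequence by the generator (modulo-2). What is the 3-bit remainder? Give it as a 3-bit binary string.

Modulo-2 division of 10011000111111 by 1011:
  pos 0: 1001 XOR 1011 = 0010
  pos 2: 1010 XOR 1011 = 0001
  pos 5: 1001 XOR 1011 = 0010
  pos 7: 1011 XOR 1011 = 0000
Remainder = 111 (nonzero — an error is detected).

111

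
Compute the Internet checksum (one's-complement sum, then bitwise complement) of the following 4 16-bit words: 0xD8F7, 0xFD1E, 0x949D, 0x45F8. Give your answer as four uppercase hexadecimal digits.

4F53

One's-complement addition (fold any carry out of bit 15 back into bit 0):
  0xD8F7 + 0xFD1E = 0x1D615 → wrap carry → 0xD616
  0xD616 + 0x949D = 0x16AB3 → wrap carry → 0x6AB4
  0x6AB4 + 0x45F8 = 0x0B0AC
One's-complement sum = 0xB0AC.
Checksum = ~0xB0AC & 0xFFFF = 0x4F53.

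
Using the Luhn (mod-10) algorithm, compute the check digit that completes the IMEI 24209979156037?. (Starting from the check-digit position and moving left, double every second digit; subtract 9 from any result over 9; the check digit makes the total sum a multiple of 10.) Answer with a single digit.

Partial digits right→left: 7 3 0 6 5 1 9 7 9 9 0 2 4 2
Double every second digit counting from the check-digit position (so the 1st, 3rd, 5th, ... of the partial from the right).
  doubled (with −9 where >9): 5 0 1 9 9 0 8 → sum 32
  kept as-is: 3 6 1 7 9 2 2 → sum 30
Total = 32 + 30 = 62.
Check digit = (10 − (62 mod 10)) mod 10 = 8.

8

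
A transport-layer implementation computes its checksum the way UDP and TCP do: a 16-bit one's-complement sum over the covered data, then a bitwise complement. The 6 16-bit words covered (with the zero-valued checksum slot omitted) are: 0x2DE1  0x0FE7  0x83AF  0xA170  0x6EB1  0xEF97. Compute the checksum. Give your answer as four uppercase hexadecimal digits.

3ECE

One's-complement addition (fold any carry out of bit 15 back into bit 0):
  0x2DE1 + 0x0FE7 = 0x03DC8
  0x3DC8 + 0x83AF = 0x0C177
  0xC177 + 0xA170 = 0x162E7 → wrap carry → 0x62E8
  0x62E8 + 0x6EB1 = 0x0D199
  0xD199 + 0xEF97 = 0x1C130 → wrap carry → 0xC131
One's-complement sum = 0xC131.
Checksum = ~0xC131 & 0xFFFF = 0x3ECE.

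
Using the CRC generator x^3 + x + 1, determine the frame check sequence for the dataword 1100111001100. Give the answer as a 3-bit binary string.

Append 3 zeros: 1100111001100000. Divide by 1011 (XOR where the leading bit is 1):
  pos 0: 1100 XOR 1011 = 0111
  pos 1: 1111 XOR 1011 = 0100
  pos 2: 1001 XOR 1011 = 0010
  pos 4: 1010 XOR 1011 = 0001
  pos 7: 1011 XOR 1011 = 0000
Remainder (last 3 bits) = 000. This is the CRC / FCS.

000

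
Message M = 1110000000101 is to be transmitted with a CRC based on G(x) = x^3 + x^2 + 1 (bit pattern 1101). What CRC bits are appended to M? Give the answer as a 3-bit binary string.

011

Append 3 zeros: 1110000000101000. Divide by 1101 (XOR where the leading bit is 1):
  pos 0: 1110 XOR 1101 = 0011
  pos 2: 1100 XOR 1101 = 0001
  pos 5: 1000 XOR 1101 = 0101
  pos 6: 1010 XOR 1101 = 0111
  pos 7: 1111 XOR 1101 = 0010
  pos 9: 1001 XOR 1101 = 0100
  pos 10: 1000 XOR 1101 = 0101
  pos 11: 1010 XOR 1101 = 0111
  pos 12: 1110 XOR 1101 = 0011
Remainder (last 3 bits) = 011. This is the CRC / FCS.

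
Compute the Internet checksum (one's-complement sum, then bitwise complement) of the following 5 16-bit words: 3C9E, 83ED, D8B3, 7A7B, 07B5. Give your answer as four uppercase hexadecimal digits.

E48F

One's-complement addition (fold any carry out of bit 15 back into bit 0):
  0x3C9E + 0x83ED = 0x0C08B
  0xC08B + 0xD8B3 = 0x1993E → wrap carry → 0x993F
  0x993F + 0x7A7B = 0x113BA → wrap carry → 0x13BB
  0x13BB + 0x07B5 = 0x01B70
One's-complement sum = 0x1B70.
Checksum = ~0x1B70 & 0xFFFF = 0xE48F.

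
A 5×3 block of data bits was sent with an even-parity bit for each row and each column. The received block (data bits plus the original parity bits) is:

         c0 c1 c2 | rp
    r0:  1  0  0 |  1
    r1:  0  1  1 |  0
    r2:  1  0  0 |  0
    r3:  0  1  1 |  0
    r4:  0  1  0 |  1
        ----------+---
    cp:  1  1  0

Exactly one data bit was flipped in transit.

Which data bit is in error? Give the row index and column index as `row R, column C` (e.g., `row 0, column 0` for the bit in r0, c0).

Recompute each row's even parity and compare to rp:
  r0: data parity 1, sent rp 1 → ok
  r1: data parity 0, sent rp 0 → ok
  r2: data parity 1, sent rp 0 → mismatch
  r3: data parity 0, sent rp 0 → ok
  r4: data parity 1, sent rp 1 → ok
Recompute each column's even parity and compare to cp:
  c0: data parity 0, sent cp 1 → mismatch
  c1: data parity 1, sent cp 1 → ok
  c2: data parity 0, sent cp 0 → ok
Exactly one row (r2) and one column (c0) fail → the flipped bit is at their intersection.

row 2, column 0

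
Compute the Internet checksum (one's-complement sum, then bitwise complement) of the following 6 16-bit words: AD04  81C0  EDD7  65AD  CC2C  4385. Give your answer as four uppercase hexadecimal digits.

6E03

One's-complement addition (fold any carry out of bit 15 back into bit 0):
  0xAD04 + 0x81C0 = 0x12EC4 → wrap carry → 0x2EC5
  0x2EC5 + 0xEDD7 = 0x11C9C → wrap carry → 0x1C9D
  0x1C9D + 0x65AD = 0x0824A
  0x824A + 0xCC2C = 0x14E76 → wrap carry → 0x4E77
  0x4E77 + 0x4385 = 0x091FC
One's-complement sum = 0x91FC.
Checksum = ~0x91FC & 0xFFFF = 0x6E03.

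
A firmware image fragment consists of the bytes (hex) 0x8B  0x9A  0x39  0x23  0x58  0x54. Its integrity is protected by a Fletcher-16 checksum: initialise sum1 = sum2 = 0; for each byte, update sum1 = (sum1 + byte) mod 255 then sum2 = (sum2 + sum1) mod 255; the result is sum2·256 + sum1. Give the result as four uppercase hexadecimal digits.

Running sums (mod 255):
  after byte 0 (0x8B): sum1=139, sum2=139
  after byte 1 (0x9A): sum1=38, sum2=177
  after byte 2 (0x39): sum1=95, sum2=17
  after byte 3 (0x23): sum1=130, sum2=147
  after byte 4 (0x58): sum1=218, sum2=110
  after byte 5 (0x54): sum1=47, sum2=157
Checksum = sum2·256 + sum1 = 157·256 + 47 = 40239 = 0x9D2F.

9D2F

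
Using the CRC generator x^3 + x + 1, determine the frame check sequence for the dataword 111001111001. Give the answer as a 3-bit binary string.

Append 3 zeros: 111001111001000. Divide by 1011 (XOR where the leading bit is 1):
  pos 0: 1110 XOR 1011 = 0101
  pos 1: 1010 XOR 1011 = 0001
  pos 4: 1111 XOR 1011 = 0100
  pos 5: 1001 XOR 1011 = 0010
  pos 7: 1000 XOR 1011 = 0011
  pos 9: 1110 XOR 1011 = 0101
  pos 10: 1010 XOR 1011 = 0001
Remainder (last 3 bits) = 010. This is the CRC / FCS.

010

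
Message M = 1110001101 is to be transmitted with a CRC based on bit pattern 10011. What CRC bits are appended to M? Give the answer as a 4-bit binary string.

Append 4 zeros: 11100011010000. Divide by 10011 (XOR where the leading bit is 1):
  pos 0: 11100 XOR 10011 = 01111
  pos 1: 11110 XOR 10011 = 01101
  pos 2: 11011 XOR 10011 = 01000
  pos 3: 10001 XOR 10011 = 00010
  pos 6: 10010 XOR 10011 = 00001
Remainder (last 4 bits) = 1000. This is the CRC / FCS.

1000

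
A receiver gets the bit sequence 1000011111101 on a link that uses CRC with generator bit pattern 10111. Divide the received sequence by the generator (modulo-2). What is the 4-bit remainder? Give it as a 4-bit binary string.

Modulo-2 division of 1000011111101 by 10111:
  pos 0: 10000 XOR 10111 = 00111
  pos 2: 11111 XOR 10111 = 01000
  pos 3: 10001 XOR 10111 = 00110
  pos 5: 11011 XOR 10111 = 01100
  pos 6: 11001 XOR 10111 = 01110
  pos 7: 11100 XOR 10111 = 01011
  pos 8: 10111 XOR 10111 = 00000
Remainder = 0000 (zero — the frame passes the CRC check).

0000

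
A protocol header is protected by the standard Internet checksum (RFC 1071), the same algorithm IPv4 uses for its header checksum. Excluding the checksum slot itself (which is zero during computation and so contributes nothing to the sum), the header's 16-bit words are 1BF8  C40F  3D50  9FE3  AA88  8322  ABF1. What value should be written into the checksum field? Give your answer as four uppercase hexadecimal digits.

6927

One's-complement addition (fold any carry out of bit 15 back into bit 0):
  0x1BF8 + 0xC40F = 0x0E007
  0xE007 + 0x3D50 = 0x11D57 → wrap carry → 0x1D58
  0x1D58 + 0x9FE3 = 0x0BD3B
  0xBD3B + 0xAA88 = 0x167C3 → wrap carry → 0x67C4
  0x67C4 + 0x8322 = 0x0EAE6
  0xEAE6 + 0xABF1 = 0x196D7 → wrap carry → 0x96D8
One's-complement sum = 0x96D8.
Checksum = ~0x96D8 & 0xFFFF = 0x6927.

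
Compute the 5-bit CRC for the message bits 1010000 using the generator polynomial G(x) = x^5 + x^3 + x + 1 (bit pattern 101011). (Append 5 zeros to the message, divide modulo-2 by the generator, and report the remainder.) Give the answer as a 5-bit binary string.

10001

Append 5 zeros: 101000000000. Divide by 101011 (XOR where the leading bit is 1):
  pos 0: 101000 XOR 101011 = 000011
  pos 4: 110000 XOR 101011 = 011011
  pos 5: 110110 XOR 101011 = 011101
  pos 6: 111010 XOR 101011 = 010001
Remainder (last 5 bits) = 10001. This is the CRC / FCS.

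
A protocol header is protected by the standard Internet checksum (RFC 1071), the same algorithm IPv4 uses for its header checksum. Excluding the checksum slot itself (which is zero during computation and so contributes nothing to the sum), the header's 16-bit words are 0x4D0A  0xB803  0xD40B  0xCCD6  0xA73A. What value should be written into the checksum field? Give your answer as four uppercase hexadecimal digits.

One's-complement addition (fold any carry out of bit 15 back into bit 0):
  0x4D0A + 0xB803 = 0x1050D → wrap carry → 0x050E
  0x050E + 0xD40B = 0x0D919
  0xD919 + 0xCCD6 = 0x1A5EF → wrap carry → 0xA5F0
  0xA5F0 + 0xA73A = 0x14D2A → wrap carry → 0x4D2B
One's-complement sum = 0x4D2B.
Checksum = ~0x4D2B & 0xFFFF = 0xB2D4.

B2D4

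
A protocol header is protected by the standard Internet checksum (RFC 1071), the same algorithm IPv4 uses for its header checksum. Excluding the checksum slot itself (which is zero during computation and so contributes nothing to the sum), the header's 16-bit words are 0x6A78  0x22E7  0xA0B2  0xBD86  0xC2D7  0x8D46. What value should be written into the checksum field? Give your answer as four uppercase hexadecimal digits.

C448

One's-complement addition (fold any carry out of bit 15 back into bit 0):
  0x6A78 + 0x22E7 = 0x08D5F
  0x8D5F + 0xA0B2 = 0x12E11 → wrap carry → 0x2E12
  0x2E12 + 0xBD86 = 0x0EB98
  0xEB98 + 0xC2D7 = 0x1AE6F → wrap carry → 0xAE70
  0xAE70 + 0x8D46 = 0x13BB6 → wrap carry → 0x3BB7
One's-complement sum = 0x3BB7.
Checksum = ~0x3BB7 & 0xFFFF = 0xC448.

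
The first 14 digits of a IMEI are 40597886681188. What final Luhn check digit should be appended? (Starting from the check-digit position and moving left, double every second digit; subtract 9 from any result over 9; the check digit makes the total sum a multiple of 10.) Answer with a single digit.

Partial digits right→left: 8 8 1 1 8 6 6 8 8 7 9 5 0 4
Double every second digit counting from the check-digit position (so the 1st, 3rd, 5th, ... of the partial from the right).
  doubled (with −9 where >9): 7 2 7 3 7 9 0 → sum 35
  kept as-is: 8 1 6 8 7 5 4 → sum 39
Total = 35 + 39 = 74.
Check digit = (10 − (74 mod 10)) mod 10 = 6.

6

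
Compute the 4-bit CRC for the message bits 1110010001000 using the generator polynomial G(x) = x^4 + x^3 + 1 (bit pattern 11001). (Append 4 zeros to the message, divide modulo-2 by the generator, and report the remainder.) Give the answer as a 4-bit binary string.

0101

Append 4 zeros: 11100100010000000. Divide by 11001 (XOR where the leading bit is 1):
  pos 0: 11100 XOR 11001 = 00101
  pos 2: 10110 XOR 11001 = 01111
  pos 3: 11110 XOR 11001 = 00111
  pos 5: 11101 XOR 11001 = 00100
  pos 7: 10000 XOR 11001 = 01001
  pos 8: 10010 XOR 11001 = 01011
  pos 9: 10110 XOR 11001 = 01111
  pos 10: 11110 XOR 11001 = 00111
  pos 12: 11100 XOR 11001 = 00101
Remainder (last 4 bits) = 0101. This is the CRC / FCS.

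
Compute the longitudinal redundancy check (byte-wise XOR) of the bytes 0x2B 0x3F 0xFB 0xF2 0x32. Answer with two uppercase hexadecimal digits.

XOR the bytes together:
  start with 0x2B
  0x2B ⊕ 0x3F = 0x14
  0x14 ⊕ 0xFB = 0xEF
  0xEF ⊕ 0xF2 = 0x1D
  0x1D ⊕ 0x32 = 0x2F

2F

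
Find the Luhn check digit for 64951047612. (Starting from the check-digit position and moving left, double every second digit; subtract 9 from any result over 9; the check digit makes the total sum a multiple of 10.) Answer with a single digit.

4

Partial digits right→left: 2 1 6 7 4 0 1 5 9 4 6
Double every second digit counting from the check-digit position (so the 1st, 3rd, 5th, ... of the partial from the right).
  doubled (with −9 where >9): 4 3 8 2 9 3 → sum 29
  kept as-is: 1 7 0 5 4 → sum 17
Total = 29 + 17 = 46.
Check digit = (10 − (46 mod 10)) mod 10 = 4.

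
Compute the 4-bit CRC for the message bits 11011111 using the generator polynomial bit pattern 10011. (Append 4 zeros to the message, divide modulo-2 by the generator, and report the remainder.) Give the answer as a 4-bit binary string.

1110

Append 4 zeros: 110111110000. Divide by 10011 (XOR where the leading bit is 1):
  pos 0: 11011 XOR 10011 = 01000
  pos 1: 10001 XOR 10011 = 00010
  pos 4: 10110 XOR 10011 = 00101
  pos 6: 10100 XOR 10011 = 00111
Remainder (last 4 bits) = 1110. This is the CRC / FCS.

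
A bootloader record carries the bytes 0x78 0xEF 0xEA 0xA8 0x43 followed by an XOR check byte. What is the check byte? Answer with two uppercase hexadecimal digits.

XOR the bytes together:
  start with 0x78
  0x78 ⊕ 0xEF = 0x97
  0x97 ⊕ 0xEA = 0x7D
  0x7D ⊕ 0xA8 = 0xD5
  0xD5 ⊕ 0x43 = 0x96

96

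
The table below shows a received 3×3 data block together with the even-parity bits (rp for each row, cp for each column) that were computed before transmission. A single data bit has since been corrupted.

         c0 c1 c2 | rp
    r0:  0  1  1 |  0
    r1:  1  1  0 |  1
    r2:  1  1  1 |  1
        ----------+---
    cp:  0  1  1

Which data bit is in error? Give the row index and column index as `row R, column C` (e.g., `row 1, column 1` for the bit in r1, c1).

row 1, column 2

Recompute each row's even parity and compare to rp:
  r0: data parity 0, sent rp 0 → ok
  r1: data parity 0, sent rp 1 → mismatch
  r2: data parity 1, sent rp 1 → ok
Recompute each column's even parity and compare to cp:
  c0: data parity 0, sent cp 0 → ok
  c1: data parity 1, sent cp 1 → ok
  c2: data parity 0, sent cp 1 → mismatch
Exactly one row (r1) and one column (c2) fail → the flipped bit is at their intersection.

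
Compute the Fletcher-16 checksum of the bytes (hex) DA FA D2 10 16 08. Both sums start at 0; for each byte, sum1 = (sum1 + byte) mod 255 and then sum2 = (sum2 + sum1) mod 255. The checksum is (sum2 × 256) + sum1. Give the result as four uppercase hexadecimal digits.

Running sums (mod 255):
  after byte 0 (DA): sum1=218, sum2=218
  after byte 1 (FA): sum1=213, sum2=176
  after byte 2 (D2): sum1=168, sum2=89
  after byte 3 (10): sum1=184, sum2=18
  after byte 4 (16): sum1=206, sum2=224
  after byte 5 (08): sum1=214, sum2=183
Checksum = sum2·256 + sum1 = 183·256 + 214 = 47062 = 0xB7D6.

B7D6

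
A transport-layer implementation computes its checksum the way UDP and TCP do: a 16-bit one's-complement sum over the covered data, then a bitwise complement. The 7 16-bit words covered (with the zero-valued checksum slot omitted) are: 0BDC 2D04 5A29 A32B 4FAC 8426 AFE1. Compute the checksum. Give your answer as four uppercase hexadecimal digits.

One's-complement addition (fold any carry out of bit 15 back into bit 0):
  0x0BDC + 0x2D04 = 0x038E0
  0x38E0 + 0x5A29 = 0x09309
  0x9309 + 0xA32B = 0x13634 → wrap carry → 0x3635
  0x3635 + 0x4FAC = 0x085E1
  0x85E1 + 0x8426 = 0x10A07 → wrap carry → 0x0A08
  0x0A08 + 0xAFE1 = 0x0B9E9
One's-complement sum = 0xB9E9.
Checksum = ~0xB9E9 & 0xFFFF = 0x4616.

4616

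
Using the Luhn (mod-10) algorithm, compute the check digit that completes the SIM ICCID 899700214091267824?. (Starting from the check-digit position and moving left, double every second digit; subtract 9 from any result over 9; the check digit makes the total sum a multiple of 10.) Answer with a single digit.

1

Partial digits right→left: 4 2 8 7 6 2 1 9 0 4 1 2 0 0 7 9 9 8
Double every second digit counting from the check-digit position (so the 1st, 3rd, 5th, ... of the partial from the right).
  doubled (with −9 where >9): 8 7 3 2 0 2 0 5 9 → sum 36
  kept as-is: 2 7 2 9 4 2 0 9 8 → sum 43
Total = 36 + 43 = 79.
Check digit = (10 − (79 mod 10)) mod 10 = 1.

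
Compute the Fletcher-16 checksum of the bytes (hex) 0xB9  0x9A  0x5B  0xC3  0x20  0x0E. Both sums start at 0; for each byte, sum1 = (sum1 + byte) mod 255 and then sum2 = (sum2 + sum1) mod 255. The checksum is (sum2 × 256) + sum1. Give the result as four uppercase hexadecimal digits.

Running sums (mod 255):
  after byte 0 (0xB9): sum1=185, sum2=185
  after byte 1 (0x9A): sum1=84, sum2=14
  after byte 2 (0x5B): sum1=175, sum2=189
  after byte 3 (0xC3): sum1=115, sum2=49
  after byte 4 (0x20): sum1=147, sum2=196
  after byte 5 (0x0E): sum1=161, sum2=102
Checksum = sum2·256 + sum1 = 102·256 + 161 = 26273 = 0x66A1.

66A1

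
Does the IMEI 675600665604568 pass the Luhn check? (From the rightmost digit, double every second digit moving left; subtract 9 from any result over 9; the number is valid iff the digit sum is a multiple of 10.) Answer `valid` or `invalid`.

From the right, keep odd positions and double even positions (subtract 9 from any doubled value over 9):
  doubled (positions 2,4,...): 3 8 3 3 0 3 5 → sum 25
  kept (positions 1,3,...): 8 5 0 5 6 0 5 6 → sum 35
Total = 60.
60 mod 10 = 0, so the number is valid.

valid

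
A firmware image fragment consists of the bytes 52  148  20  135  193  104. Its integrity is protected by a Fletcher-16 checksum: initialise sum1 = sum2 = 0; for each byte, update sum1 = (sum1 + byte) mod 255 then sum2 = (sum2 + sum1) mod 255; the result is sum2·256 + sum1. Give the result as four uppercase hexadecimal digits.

F28E

Running sums (mod 255):
  after byte 0 (52): sum1=52, sum2=52
  after byte 1 (148): sum1=200, sum2=252
  after byte 2 (20): sum1=220, sum2=217
  after byte 3 (135): sum1=100, sum2=62
  after byte 4 (193): sum1=38, sum2=100
  after byte 5 (104): sum1=142, sum2=242
Checksum = sum2·256 + sum1 = 242·256 + 142 = 62094 = 0xF28E.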